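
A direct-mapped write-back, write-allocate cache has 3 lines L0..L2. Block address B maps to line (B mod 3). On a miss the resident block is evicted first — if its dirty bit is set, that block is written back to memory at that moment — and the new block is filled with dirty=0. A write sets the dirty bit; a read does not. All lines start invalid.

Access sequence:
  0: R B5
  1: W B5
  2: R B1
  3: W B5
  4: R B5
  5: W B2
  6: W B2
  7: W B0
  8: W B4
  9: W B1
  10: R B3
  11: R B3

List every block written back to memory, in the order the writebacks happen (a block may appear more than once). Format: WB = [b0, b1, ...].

0: R B5 -> L2 miss  d=-]
1: W B5 -> L2 hit  d=D]
2: R B1 -> L1 miss  d=-]
3: W B5 -> L2 hit  d=D]
4: R B5 -> L2 hit  d=D]
5: W B2 -> L2 miss wb->B5  d=D]
6: W B2 -> L2 hit  d=D]
7: W B0 -> L0 miss  d=D]
8: W B4 -> L1 miss  d=D]
9: W B1 -> L1 miss wb->B4  d=D]
10: R B3 -> L0 miss wb->B0  d=-]
11: R B3 -> L0 hit  d=-]

WB = [5, 4, 0]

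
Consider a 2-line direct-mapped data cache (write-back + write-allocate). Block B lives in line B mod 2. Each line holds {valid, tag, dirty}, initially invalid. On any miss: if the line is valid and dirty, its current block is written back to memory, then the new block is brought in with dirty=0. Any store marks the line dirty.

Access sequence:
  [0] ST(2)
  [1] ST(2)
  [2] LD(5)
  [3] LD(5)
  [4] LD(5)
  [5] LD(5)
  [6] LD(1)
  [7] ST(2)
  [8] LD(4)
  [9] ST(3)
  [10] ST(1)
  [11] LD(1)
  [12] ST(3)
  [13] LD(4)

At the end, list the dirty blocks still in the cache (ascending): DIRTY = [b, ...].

DIRTY = [3]

0: W B2 → L0 miss [D]
1: W B2 → L0 hit [D]
2: R B5 → L1 miss [-]
3: R B5 → L1 hit [-]
4: R B5 → L1 hit [-]
5: R B5 → L1 hit [-]
6: R B1 → L1 miss [-]
7: W B2 → L0 hit [D]
8: R B4 → L0 miss wb→B2 [-]
9: W B3 → L1 miss [D]
10: W B1 → L1 miss wb→B3 [D]
11: R B1 → L1 hit [D]
12: W B3 → L1 miss wb→B1 [D]
13: R B4 → L0 hit [-]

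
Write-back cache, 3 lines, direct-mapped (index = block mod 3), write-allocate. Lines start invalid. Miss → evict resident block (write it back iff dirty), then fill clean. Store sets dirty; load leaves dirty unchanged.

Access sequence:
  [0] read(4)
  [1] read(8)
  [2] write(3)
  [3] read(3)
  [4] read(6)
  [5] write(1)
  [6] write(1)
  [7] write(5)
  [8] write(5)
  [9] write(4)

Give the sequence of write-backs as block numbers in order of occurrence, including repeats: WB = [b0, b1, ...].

  0 | R B4 → L1 miss [-]
  1 | R B8 → L2 miss [-]
  2 | W B3 → L0 miss [D]
  3 | R B3 → L0 hit [D]
  4 | R B6 → L0 miss wb→B3 [-]
  5 | W B1 → L1 miss [D]
  6 | W B1 → L1 hit [D]
  7 | W B5 → L2 miss [D]
  8 | W B5 → L2 hit [D]
  9 | W B4 → L1 miss wb→B1 [D]

WB = [3, 1]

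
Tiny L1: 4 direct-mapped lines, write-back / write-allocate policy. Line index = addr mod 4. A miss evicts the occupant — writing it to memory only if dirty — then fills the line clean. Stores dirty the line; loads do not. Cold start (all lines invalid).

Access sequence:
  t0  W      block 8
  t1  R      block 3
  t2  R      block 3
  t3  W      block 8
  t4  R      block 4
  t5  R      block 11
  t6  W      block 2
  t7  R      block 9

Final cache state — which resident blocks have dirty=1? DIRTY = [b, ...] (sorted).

0: W B8 -> L0 miss  d=D]
1: R B3 -> L3 miss  d=-]
2: R B3 -> L3 hit  d=-]
3: W B8 -> L0 hit  d=D]
4: R B4 -> L0 miss wb->B8  d=-]
5: R B11 -> L3 miss  d=-]
6: W B2 -> L2 miss  d=D]
7: R B9 -> L1 miss  d=-]

DIRTY = [2]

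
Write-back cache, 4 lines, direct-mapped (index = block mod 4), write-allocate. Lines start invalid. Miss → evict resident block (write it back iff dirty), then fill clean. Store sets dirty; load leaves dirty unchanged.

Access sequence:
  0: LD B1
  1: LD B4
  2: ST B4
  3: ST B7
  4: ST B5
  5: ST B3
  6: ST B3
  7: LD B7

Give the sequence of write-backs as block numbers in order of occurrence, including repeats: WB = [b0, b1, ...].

WB = [7, 3]

0: R B1 → L1 miss [-]
1: R B4 → L0 miss [-]
2: W B4 → L0 hit [D]
3: W B7 → L3 miss [D]
4: W B5 → L1 miss [D]
5: W B3 → L3 miss wb→B7 [D]
6: W B3 → L3 hit [D]
7: R B7 → L3 miss wb→B3 [-]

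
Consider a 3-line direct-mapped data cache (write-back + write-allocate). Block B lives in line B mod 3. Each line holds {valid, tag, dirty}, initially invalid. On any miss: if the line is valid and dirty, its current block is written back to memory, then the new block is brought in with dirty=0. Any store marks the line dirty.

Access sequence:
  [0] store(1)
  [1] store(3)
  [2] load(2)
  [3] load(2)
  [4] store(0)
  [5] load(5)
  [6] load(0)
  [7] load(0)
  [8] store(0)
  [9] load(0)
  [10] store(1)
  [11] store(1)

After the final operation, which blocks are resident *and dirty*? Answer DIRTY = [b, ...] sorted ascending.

0: W B1 -> L1 miss  d=D]
1: W B3 -> L0 miss  d=D]
2: R B2 -> L2 miss  d=-]
3: R B2 -> L2 hit  d=-]
4: W B0 -> L0 miss wb->B3  d=D]
5: R B5 -> L2 miss  d=-]
6: R B0 -> L0 hit  d=D]
7: R B0 -> L0 hit  d=D]
8: W B0 -> L0 hit  d=D]
9: R B0 -> L0 hit  d=D]
10: W B1 -> L1 hit  d=D]
11: W B1 -> L1 hit  d=D]

DIRTY = [0, 1]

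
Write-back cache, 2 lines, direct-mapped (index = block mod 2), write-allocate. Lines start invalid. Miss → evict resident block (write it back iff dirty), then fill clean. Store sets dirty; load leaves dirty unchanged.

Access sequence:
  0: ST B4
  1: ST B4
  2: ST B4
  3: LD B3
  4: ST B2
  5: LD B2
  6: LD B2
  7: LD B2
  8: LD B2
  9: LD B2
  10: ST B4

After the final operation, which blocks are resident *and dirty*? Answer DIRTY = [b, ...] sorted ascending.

0: W B4 -> L0 miss  d=D]
1: W B4 -> L0 hit  d=D]
2: W B4 -> L0 hit  d=D]
3: R B3 -> L1 miss  d=-]
4: W B2 -> L0 miss wb->B4  d=D]
5: R B2 -> L0 hit  d=D]
6: R B2 -> L0 hit  d=D]
7: R B2 -> L0 hit  d=D]
8: R B2 -> L0 hit  d=D]
9: R B2 -> L0 hit  d=D]
10: W B4 -> L0 miss wb->B2  d=D]

DIRTY = [4]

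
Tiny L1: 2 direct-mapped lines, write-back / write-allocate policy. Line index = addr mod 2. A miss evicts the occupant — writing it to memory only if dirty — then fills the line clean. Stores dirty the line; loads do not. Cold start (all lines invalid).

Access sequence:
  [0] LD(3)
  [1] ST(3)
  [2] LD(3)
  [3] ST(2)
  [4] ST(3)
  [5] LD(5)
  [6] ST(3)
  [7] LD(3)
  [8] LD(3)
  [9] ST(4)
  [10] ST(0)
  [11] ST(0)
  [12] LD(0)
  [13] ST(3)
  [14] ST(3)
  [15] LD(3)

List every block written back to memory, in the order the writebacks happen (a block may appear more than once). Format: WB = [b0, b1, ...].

0: R B3 -> L1 miss  d=-]
1: W B3 -> L1 hit  d=D]
2: R B3 -> L1 hit  d=D]
3: W B2 -> L0 miss  d=D]
4: W B3 -> L1 hit  d=D]
5: R B5 -> L1 miss wb->B3  d=-]
6: W B3 -> L1 miss  d=D]
7: R B3 -> L1 hit  d=D]
8: R B3 -> L1 hit  d=D]
9: W B4 -> L0 miss wb->B2  d=D]
10: W B0 -> L0 miss wb->B4  d=D]
11: W B0 -> L0 hit  d=D]
12: R B0 -> L0 hit  d=D]
13: W B3 -> L1 hit  d=D]
14: W B3 -> L1 hit  d=D]
15: R B3 -> L1 hit  d=D]

WB = [3, 2, 4]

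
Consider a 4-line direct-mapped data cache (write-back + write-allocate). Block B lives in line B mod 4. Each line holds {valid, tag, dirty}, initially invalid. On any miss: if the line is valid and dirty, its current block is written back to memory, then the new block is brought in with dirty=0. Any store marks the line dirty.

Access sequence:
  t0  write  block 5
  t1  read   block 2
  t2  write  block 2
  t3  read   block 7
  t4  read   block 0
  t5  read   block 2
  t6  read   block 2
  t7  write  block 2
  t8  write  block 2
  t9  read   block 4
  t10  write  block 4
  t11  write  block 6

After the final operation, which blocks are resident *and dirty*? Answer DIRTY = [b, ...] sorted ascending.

DIRTY = [4, 5, 6]

  0 | W B5 → L1 miss [D]
  1 | R B2 → L2 miss [-]
  2 | W B2 → L2 hit [D]
  3 | R B7 → L3 miss [-]
  4 | R B0 → L0 miss [-]
  5 | R B2 → L2 hit [D]
  6 | R B2 → L2 hit [D]
  7 | W B2 → L2 hit [D]
  8 | W B2 → L2 hit [D]
  9 | R B4 → L0 miss [-]
  10 | W B4 → L0 hit [D]
  11 | W B6 → L2 miss wb→B2 [D]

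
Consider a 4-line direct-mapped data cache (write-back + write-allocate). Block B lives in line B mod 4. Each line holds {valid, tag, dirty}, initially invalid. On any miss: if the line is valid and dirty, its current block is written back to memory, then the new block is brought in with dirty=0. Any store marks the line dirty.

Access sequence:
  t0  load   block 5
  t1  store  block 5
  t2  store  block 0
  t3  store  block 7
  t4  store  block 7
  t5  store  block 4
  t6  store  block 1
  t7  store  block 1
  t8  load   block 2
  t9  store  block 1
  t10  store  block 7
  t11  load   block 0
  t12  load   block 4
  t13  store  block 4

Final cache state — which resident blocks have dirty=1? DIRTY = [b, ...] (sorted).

0: R B5 -> L1 miss  d=-]
1: W B5 -> L1 hit  d=D]
2: W B0 -> L0 miss  d=D]
3: W B7 -> L3 miss  d=D]
4: W B7 -> L3 hit  d=D]
5: W B4 -> L0 miss wb->B0  d=D]
6: W B1 -> L1 miss wb->B5  d=D]
7: W B1 -> L1 hit  d=D]
8: R B2 -> L2 miss  d=-]
9: W B1 -> L1 hit  d=D]
10: W B7 -> L3 hit  d=D]
11: R B0 -> L0 miss wb->B4  d=-]
12: R B4 -> L0 miss  d=-]
13: W B4 -> L0 hit  d=D]

DIRTY = [1, 4, 7]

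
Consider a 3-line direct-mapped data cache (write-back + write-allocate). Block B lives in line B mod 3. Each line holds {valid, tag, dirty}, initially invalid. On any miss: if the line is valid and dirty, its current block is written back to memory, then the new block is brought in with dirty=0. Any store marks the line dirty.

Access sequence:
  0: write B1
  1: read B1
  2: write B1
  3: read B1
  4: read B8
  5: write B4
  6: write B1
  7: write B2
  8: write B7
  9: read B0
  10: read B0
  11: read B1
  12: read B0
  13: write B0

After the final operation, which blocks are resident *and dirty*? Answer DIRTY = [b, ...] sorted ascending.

DIRTY = [0, 2]

0: W B1 -> L1 miss  d=D]
1: R B1 -> L1 hit  d=D]
2: W B1 -> L1 hit  d=D]
3: R B1 -> L1 hit  d=D]
4: R B8 -> L2 miss  d=-]
5: W B4 -> L1 miss wb->B1  d=D]
6: W B1 -> L1 miss wb->B4  d=D]
7: W B2 -> L2 miss  d=D]
8: W B7 -> L1 miss wb->B1  d=D]
9: R B0 -> L0 miss  d=-]
10: R B0 -> L0 hit  d=-]
11: R B1 -> L1 miss wb->B7  d=-]
12: R B0 -> L0 hit  d=-]
13: W B0 -> L0 hit  d=D]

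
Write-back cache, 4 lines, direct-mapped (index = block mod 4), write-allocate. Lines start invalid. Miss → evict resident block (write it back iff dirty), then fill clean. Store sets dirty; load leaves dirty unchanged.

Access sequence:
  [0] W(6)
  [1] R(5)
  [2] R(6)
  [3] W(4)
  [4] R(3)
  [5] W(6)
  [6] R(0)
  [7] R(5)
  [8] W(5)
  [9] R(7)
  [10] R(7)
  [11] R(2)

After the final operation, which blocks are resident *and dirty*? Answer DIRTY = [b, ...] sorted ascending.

  0 | W B6 → L2 miss [D]
  1 | R B5 → L1 miss [-]
  2 | R B6 → L2 hit [D]
  3 | W B4 → L0 miss [D]
  4 | R B3 → L3 miss [-]
  5 | W B6 → L2 hit [D]
  6 | R B0 → L0 miss wb→B4 [-]
  7 | R B5 → L1 hit [-]
  8 | W B5 → L1 hit [D]
  9 | R B7 → L3 miss [-]
  10 | R B7 → L3 hit [-]
  11 | R B2 → L2 miss wb→B6 [-]

DIRTY = [5]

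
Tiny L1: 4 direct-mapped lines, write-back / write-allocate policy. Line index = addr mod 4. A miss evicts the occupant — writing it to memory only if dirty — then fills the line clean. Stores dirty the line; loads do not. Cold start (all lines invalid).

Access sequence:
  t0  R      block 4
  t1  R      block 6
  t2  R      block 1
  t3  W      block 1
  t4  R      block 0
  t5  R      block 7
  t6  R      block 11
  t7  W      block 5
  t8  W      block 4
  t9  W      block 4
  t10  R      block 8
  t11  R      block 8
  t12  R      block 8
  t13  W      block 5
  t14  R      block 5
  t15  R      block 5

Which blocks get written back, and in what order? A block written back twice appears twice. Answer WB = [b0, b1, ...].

0: R B4 → L0 miss [-]
1: R B6 → L2 miss [-]
2: R B1 → L1 miss [-]
3: W B1 → L1 hit [D]
4: R B0 → L0 miss [-]
5: R B7 → L3 miss [-]
6: R B11 → L3 miss [-]
7: W B5 → L1 miss wb→B1 [D]
8: W B4 → L0 miss [D]
9: W B4 → L0 hit [D]
10: R B8 → L0 miss wb→B4 [-]
11: R B8 → L0 hit [-]
12: R B8 → L0 hit [-]
13: W B5 → L1 hit [D]
14: R B5 → L1 hit [D]
15: R B5 → L1 hit [D]

WB = [1, 4]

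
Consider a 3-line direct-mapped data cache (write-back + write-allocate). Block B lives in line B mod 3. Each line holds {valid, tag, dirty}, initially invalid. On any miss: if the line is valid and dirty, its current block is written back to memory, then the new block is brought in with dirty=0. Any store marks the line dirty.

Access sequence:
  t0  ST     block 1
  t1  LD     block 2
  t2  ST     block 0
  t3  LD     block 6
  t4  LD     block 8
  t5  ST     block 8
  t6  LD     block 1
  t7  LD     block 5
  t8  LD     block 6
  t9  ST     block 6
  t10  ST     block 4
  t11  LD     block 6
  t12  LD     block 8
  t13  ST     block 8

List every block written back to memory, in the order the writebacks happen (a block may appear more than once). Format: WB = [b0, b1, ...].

0: W B1 → L1 miss [D]
1: R B2 → L2 miss [-]
2: W B0 → L0 miss [D]
3: R B6 → L0 miss wb→B0 [-]
4: R B8 → L2 miss [-]
5: W B8 → L2 hit [D]
6: R B1 → L1 hit [D]
7: R B5 → L2 miss wb→B8 [-]
8: R B6 → L0 hit [-]
9: W B6 → L0 hit [D]
10: W B4 → L1 miss wb→B1 [D]
11: R B6 → L0 hit [D]
12: R B8 → L2 miss [-]
13: W B8 → L2 hit [D]

WB = [0, 8, 1]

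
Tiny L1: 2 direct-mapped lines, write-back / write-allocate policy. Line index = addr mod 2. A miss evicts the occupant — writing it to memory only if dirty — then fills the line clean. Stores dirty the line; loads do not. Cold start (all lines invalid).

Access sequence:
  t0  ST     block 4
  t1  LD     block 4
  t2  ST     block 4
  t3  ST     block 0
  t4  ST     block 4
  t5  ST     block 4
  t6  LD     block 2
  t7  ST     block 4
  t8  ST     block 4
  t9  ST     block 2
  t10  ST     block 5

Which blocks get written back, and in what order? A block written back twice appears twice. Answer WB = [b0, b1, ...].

0: W B4 → L0 miss [D]
1: R B4 → L0 hit [D]
2: W B4 → L0 hit [D]
3: W B0 → L0 miss wb→B4 [D]
4: W B4 → L0 miss wb→B0 [D]
5: W B4 → L0 hit [D]
6: R B2 → L0 miss wb→B4 [-]
7: W B4 → L0 miss [D]
8: W B4 → L0 hit [D]
9: W B2 → L0 miss wb→B4 [D]
10: W B5 → L1 miss [D]

WB = [4, 0, 4, 4]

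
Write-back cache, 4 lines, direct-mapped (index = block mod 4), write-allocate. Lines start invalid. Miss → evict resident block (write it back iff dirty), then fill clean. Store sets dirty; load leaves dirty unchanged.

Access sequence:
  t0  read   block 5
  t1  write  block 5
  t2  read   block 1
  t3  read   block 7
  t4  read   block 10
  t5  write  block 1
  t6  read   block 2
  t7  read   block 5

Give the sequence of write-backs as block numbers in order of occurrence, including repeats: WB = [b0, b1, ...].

WB = [5, 1]

  0 | R B5 → L1 miss [-]
  1 | W B5 → L1 hit [D]
  2 | R B1 → L1 miss wb→B5 [-]
  3 | R B7 → L3 miss [-]
  4 | R B10 → L2 miss [-]
  5 | W B1 → L1 hit [D]
  6 | R B2 → L2 miss [-]
  7 | R B5 → L1 miss wb→B1 [-]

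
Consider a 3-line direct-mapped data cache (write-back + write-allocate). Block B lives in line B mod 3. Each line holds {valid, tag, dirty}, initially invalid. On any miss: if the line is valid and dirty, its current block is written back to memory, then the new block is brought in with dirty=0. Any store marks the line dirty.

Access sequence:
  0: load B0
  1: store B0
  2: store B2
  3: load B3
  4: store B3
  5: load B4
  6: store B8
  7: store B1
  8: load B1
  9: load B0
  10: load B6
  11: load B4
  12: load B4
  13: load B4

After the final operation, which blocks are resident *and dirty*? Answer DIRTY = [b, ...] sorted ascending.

0: R B0 → L0 miss [-]
1: W B0 → L0 hit [D]
2: W B2 → L2 miss [D]
3: R B3 → L0 miss wb→B0 [-]
4: W B3 → L0 hit [D]
5: R B4 → L1 miss [-]
6: W B8 → L2 miss wb→B2 [D]
7: W B1 → L1 miss [D]
8: R B1 → L1 hit [D]
9: R B0 → L0 miss wb→B3 [-]
10: R B6 → L0 miss [-]
11: R B4 → L1 miss wb→B1 [-]
12: R B4 → L1 hit [-]
13: R B4 → L1 hit [-]

DIRTY = [8]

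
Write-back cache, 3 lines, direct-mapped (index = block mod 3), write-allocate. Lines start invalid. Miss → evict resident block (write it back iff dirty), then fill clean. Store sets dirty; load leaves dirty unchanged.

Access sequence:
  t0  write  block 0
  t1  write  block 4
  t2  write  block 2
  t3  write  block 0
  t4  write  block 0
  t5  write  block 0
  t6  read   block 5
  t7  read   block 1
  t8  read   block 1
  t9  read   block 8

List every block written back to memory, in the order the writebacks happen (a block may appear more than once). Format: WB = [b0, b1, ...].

  0 | W B0 → L0 miss [D]
  1 | W B4 → L1 miss [D]
  2 | W B2 → L2 miss [D]
  3 | W B0 → L0 hit [D]
  4 | W B0 → L0 hit [D]
  5 | W B0 → L0 hit [D]
  6 | R B5 → L2 miss wb→B2 [-]
  7 | R B1 → L1 miss wb→B4 [-]
  8 | R B1 → L1 hit [-]
  9 | R B8 → L2 miss [-]

WB = [2, 4]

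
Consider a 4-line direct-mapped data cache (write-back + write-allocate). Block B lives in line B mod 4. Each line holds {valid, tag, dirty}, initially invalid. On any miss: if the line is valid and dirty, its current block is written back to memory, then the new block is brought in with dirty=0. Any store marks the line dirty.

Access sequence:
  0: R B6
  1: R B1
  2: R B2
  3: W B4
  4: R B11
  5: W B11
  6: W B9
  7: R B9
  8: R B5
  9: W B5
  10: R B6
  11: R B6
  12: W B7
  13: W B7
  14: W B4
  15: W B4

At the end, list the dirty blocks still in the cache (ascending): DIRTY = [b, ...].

DIRTY = [4, 5, 7]

0: R B6 → L2 miss [-]
1: R B1 → L1 miss [-]
2: R B2 → L2 miss [-]
3: W B4 → L0 miss [D]
4: R B11 → L3 miss [-]
5: W B11 → L3 hit [D]
6: W B9 → L1 miss [D]
7: R B9 → L1 hit [D]
8: R B5 → L1 miss wb→B9 [-]
9: W B5 → L1 hit [D]
10: R B6 → L2 miss [-]
11: R B6 → L2 hit [-]
12: W B7 → L3 miss wb→B11 [D]
13: W B7 → L3 hit [D]
14: W B4 → L0 hit [D]
15: W B4 → L0 hit [D]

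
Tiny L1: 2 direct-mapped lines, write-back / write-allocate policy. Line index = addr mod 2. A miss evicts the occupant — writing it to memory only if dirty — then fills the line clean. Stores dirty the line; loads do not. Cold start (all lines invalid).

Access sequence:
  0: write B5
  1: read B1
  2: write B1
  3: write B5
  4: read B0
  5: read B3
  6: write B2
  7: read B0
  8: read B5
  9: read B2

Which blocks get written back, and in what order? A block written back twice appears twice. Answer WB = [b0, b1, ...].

WB = [5, 1, 5, 2]

  0 | W B5 → L1 miss [D]
  1 | R B1 → L1 miss wb→B5 [-]
  2 | W B1 → L1 hit [D]
  3 | W B5 → L1 miss wb→B1 [D]
  4 | R B0 → L0 miss [-]
  5 | R B3 → L1 miss wb→B5 [-]
  6 | W B2 → L0 miss [D]
  7 | R B0 → L0 miss wb→B2 [-]
  8 | R B5 → L1 miss [-]
  9 | R B2 → L0 miss [-]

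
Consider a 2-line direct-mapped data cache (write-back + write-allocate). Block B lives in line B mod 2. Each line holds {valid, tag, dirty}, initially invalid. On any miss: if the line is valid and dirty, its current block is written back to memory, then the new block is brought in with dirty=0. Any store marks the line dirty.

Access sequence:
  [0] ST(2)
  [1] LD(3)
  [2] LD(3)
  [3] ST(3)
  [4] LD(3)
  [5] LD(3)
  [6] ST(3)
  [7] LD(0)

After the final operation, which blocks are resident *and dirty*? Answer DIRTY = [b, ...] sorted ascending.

0: W B2 -> L0 miss  d=D]
1: R B3 -> L1 miss  d=-]
2: R B3 -> L1 hit  d=-]
3: W B3 -> L1 hit  d=D]
4: R B3 -> L1 hit  d=D]
5: R B3 -> L1 hit  d=D]
6: W B3 -> L1 hit  d=D]
7: R B0 -> L0 miss wb->B2  d=-]

DIRTY = [3]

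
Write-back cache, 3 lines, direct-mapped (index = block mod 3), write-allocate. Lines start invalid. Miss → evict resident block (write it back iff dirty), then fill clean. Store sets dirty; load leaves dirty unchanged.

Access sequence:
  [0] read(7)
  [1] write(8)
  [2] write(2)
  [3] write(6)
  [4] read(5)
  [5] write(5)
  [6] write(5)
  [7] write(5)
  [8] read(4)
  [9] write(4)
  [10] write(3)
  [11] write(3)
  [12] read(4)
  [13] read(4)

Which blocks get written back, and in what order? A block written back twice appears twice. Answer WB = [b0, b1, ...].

WB = [8, 2, 6]

0: R B7 -> L1 miss  d=-]
1: W B8 -> L2 miss  d=D]
2: W B2 -> L2 miss wb->B8  d=D]
3: W B6 -> L0 miss  d=D]
4: R B5 -> L2 miss wb->B2  d=-]
5: W B5 -> L2 hit  d=D]
6: W B5 -> L2 hit  d=D]
7: W B5 -> L2 hit  d=D]
8: R B4 -> L1 miss  d=-]
9: W B4 -> L1 hit  d=D]
10: W B3 -> L0 miss wb->B6  d=D]
11: W B3 -> L0 hit  d=D]
12: R B4 -> L1 hit  d=D]
13: R B4 -> L1 hit  d=D]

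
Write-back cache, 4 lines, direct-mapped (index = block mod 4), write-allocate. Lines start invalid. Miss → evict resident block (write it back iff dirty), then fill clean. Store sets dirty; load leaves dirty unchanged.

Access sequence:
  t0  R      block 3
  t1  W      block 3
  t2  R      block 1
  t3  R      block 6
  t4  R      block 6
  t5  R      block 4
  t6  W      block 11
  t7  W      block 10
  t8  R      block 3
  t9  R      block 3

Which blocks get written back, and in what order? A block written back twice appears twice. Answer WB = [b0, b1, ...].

WB = [3, 11]

  0 | R B3 → L3 miss [-]
  1 | W B3 → L3 hit [D]
  2 | R B1 → L1 miss [-]
  3 | R B6 → L2 miss [-]
  4 | R B6 → L2 hit [-]
  5 | R B4 → L0 miss [-]
  6 | W B11 → L3 miss wb→B3 [D]
  7 | W B10 → L2 miss [D]
  8 | R B3 → L3 miss wb→B11 [-]
  9 | R B3 → L3 hit [-]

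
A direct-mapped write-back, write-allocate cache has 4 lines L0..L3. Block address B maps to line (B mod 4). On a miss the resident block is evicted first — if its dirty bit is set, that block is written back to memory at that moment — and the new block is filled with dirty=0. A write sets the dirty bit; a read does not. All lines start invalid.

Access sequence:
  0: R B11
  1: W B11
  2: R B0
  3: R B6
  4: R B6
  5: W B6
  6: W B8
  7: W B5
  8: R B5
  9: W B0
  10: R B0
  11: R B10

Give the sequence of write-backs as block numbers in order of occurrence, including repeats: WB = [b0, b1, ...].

WB = [8, 6]

0: R B11 → L3 miss [-]
1: W B11 → L3 hit [D]
2: R B0 → L0 miss [-]
3: R B6 → L2 miss [-]
4: R B6 → L2 hit [-]
5: W B6 → L2 hit [D]
6: W B8 → L0 miss [D]
7: W B5 → L1 miss [D]
8: R B5 → L1 hit [D]
9: W B0 → L0 miss wb→B8 [D]
10: R B0 → L0 hit [D]
11: R B10 → L2 miss wb→B6 [-]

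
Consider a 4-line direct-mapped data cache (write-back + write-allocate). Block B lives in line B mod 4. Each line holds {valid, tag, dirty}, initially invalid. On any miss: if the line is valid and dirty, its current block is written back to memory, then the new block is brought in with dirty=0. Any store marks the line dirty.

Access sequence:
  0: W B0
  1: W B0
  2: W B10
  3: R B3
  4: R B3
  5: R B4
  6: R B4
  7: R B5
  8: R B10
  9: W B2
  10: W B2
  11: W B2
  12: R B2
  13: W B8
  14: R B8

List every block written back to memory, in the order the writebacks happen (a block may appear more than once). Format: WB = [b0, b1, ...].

0: W B0 → L0 miss [D]
1: W B0 → L0 hit [D]
2: W B10 → L2 miss [D]
3: R B3 → L3 miss [-]
4: R B3 → L3 hit [-]
5: R B4 → L0 miss wb→B0 [-]
6: R B4 → L0 hit [-]
7: R B5 → L1 miss [-]
8: R B10 → L2 hit [D]
9: W B2 → L2 miss wb→B10 [D]
10: W B2 → L2 hit [D]
11: W B2 → L2 hit [D]
12: R B2 → L2 hit [D]
13: W B8 → L0 miss [D]
14: R B8 → L0 hit [D]

WB = [0, 10]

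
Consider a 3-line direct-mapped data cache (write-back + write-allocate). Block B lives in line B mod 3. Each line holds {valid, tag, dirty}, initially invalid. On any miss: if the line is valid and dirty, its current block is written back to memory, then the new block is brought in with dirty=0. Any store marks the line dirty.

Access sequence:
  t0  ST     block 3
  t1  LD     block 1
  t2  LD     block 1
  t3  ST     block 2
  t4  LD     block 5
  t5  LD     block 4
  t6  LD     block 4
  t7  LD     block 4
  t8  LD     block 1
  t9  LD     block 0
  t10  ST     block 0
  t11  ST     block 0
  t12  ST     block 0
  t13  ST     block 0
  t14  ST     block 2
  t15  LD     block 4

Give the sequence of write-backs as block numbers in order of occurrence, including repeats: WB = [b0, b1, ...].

0: W B3 → L0 miss [D]
1: R B1 → L1 miss [-]
2: R B1 → L1 hit [-]
3: W B2 → L2 miss [D]
4: R B5 → L2 miss wb→B2 [-]
5: R B4 → L1 miss [-]
6: R B4 → L1 hit [-]
7: R B4 → L1 hit [-]
8: R B1 → L1 miss [-]
9: R B0 → L0 miss wb→B3 [-]
10: W B0 → L0 hit [D]
11: W B0 → L0 hit [D]
12: W B0 → L0 hit [D]
13: W B0 → L0 hit [D]
14: W B2 → L2 miss [D]
15: R B4 → L1 miss [-]

WB = [2, 3]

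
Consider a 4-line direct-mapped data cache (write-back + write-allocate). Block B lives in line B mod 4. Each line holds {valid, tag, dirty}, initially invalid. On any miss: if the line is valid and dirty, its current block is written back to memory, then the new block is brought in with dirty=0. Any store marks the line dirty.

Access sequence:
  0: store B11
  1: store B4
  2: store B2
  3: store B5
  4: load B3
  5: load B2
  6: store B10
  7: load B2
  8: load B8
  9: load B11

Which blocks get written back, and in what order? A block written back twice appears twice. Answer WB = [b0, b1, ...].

0: W B11 -> L3 miss  d=D]
1: W B4 -> L0 miss  d=D]
2: W B2 -> L2 miss  d=D]
3: W B5 -> L1 miss  d=D]
4: R B3 -> L3 miss wb->B11  d=-]
5: R B2 -> L2 hit  d=D]
6: W B10 -> L2 miss wb->B2  d=D]
7: R B2 -> L2 miss wb->B10  d=-]
8: R B8 -> L0 miss wb->B4  d=-]
9: R B11 -> L3 miss  d=-]

WB = [11, 2, 10, 4]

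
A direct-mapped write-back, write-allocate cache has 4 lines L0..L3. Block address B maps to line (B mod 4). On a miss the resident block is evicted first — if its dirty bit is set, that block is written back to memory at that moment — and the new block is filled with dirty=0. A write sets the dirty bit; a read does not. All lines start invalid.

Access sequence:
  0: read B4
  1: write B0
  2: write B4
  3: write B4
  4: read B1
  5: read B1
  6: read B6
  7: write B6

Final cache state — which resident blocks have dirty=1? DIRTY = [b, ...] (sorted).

0: R B4 → L0 miss [-]
1: W B0 → L0 miss [D]
2: W B4 → L0 miss wb→B0 [D]
3: W B4 → L0 hit [D]
4: R B1 → L1 miss [-]
5: R B1 → L1 hit [-]
6: R B6 → L2 miss [-]
7: W B6 → L2 hit [D]

DIRTY = [4, 6]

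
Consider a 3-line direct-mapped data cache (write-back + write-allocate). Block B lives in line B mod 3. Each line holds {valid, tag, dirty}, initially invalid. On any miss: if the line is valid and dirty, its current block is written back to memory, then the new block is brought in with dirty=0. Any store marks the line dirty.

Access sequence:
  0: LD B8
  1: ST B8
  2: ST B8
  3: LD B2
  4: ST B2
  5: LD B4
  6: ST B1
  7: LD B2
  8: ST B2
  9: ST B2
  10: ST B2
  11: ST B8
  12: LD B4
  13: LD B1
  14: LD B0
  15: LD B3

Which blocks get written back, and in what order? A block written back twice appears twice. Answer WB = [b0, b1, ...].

0: R B8 → L2 miss [-]
1: W B8 → L2 hit [D]
2: W B8 → L2 hit [D]
3: R B2 → L2 miss wb→B8 [-]
4: W B2 → L2 hit [D]
5: R B4 → L1 miss [-]
6: W B1 → L1 miss [D]
7: R B2 → L2 hit [D]
8: W B2 → L2 hit [D]
9: W B2 → L2 hit [D]
10: W B2 → L2 hit [D]
11: W B8 → L2 miss wb→B2 [D]
12: R B4 → L1 miss wb→B1 [-]
13: R B1 → L1 miss [-]
14: R B0 → L0 miss [-]
15: R B3 → L0 miss [-]

WB = [8, 2, 1]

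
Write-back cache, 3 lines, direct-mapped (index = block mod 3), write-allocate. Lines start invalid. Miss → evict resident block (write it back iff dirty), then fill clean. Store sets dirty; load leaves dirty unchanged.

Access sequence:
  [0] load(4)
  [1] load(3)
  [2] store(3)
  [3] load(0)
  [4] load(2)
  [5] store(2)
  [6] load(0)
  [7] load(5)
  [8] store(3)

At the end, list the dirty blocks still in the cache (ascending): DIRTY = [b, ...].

DIRTY = [3]

0: R B4 -> L1 miss  d=-]
1: R B3 -> L0 miss  d=-]
2: W B3 -> L0 hit  d=D]
3: R B0 -> L0 miss wb->B3  d=-]
4: R B2 -> L2 miss  d=-]
5: W B2 -> L2 hit  d=D]
6: R B0 -> L0 hit  d=-]
7: R B5 -> L2 miss wb->B2  d=-]
8: W B3 -> L0 miss  d=D]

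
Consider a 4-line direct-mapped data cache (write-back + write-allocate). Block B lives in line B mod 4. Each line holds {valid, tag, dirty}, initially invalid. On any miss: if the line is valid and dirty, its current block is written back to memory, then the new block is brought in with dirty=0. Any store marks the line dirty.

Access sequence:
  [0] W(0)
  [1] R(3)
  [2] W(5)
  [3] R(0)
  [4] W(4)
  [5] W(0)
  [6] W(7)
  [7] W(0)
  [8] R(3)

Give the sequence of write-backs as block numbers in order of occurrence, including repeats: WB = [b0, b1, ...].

WB = [0, 4, 7]

0: W B0 → L0 miss [D]
1: R B3 → L3 miss [-]
2: W B5 → L1 miss [D]
3: R B0 → L0 hit [D]
4: W B4 → L0 miss wb→B0 [D]
5: W B0 → L0 miss wb→B4 [D]
6: W B7 → L3 miss [D]
7: W B0 → L0 hit [D]
8: R B3 → L3 miss wb→B7 [-]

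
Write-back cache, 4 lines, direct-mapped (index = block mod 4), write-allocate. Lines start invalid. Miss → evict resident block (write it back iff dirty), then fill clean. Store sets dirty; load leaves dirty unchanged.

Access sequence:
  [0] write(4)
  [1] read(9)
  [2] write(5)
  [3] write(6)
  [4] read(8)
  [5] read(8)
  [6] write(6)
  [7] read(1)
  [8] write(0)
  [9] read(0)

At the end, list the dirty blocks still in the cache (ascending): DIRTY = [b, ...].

0: W B4 -> L0 miss  d=D]
1: R B9 -> L1 miss  d=-]
2: W B5 -> L1 miss  d=D]
3: W B6 -> L2 miss  d=D]
4: R B8 -> L0 miss wb->B4  d=-]
5: R B8 -> L0 hit  d=-]
6: W B6 -> L2 hit  d=D]
7: R B1 -> L1 miss wb->B5  d=-]
8: W B0 -> L0 miss  d=D]
9: R B0 -> L0 hit  d=D]

DIRTY = [0, 6]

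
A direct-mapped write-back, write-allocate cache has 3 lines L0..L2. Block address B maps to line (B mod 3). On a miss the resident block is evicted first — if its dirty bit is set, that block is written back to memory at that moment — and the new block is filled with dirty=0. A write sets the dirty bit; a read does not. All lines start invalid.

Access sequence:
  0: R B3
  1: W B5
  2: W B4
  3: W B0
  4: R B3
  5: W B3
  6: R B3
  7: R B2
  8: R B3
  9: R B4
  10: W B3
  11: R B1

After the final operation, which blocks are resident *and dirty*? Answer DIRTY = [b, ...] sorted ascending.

DIRTY = [3]

0: R B3 → L0 miss [-]
1: W B5 → L2 miss [D]
2: W B4 → L1 miss [D]
3: W B0 → L0 miss [D]
4: R B3 → L0 miss wb→B0 [-]
5: W B3 → L0 hit [D]
6: R B3 → L0 hit [D]
7: R B2 → L2 miss wb→B5 [-]
8: R B3 → L0 hit [D]
9: R B4 → L1 hit [D]
10: W B3 → L0 hit [D]
11: R B1 → L1 miss wb→B4 [-]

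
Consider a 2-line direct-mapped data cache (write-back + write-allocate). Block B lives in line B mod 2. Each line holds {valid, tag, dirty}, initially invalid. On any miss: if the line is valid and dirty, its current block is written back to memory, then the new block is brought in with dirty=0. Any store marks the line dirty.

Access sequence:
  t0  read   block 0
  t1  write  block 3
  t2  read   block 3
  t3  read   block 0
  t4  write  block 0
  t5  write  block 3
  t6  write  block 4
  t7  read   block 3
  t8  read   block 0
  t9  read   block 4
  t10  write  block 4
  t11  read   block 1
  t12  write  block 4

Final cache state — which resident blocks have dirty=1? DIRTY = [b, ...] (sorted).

0: R B0 → L0 miss [-]
1: W B3 → L1 miss [D]
2: R B3 → L1 hit [D]
3: R B0 → L0 hit [-]
4: W B0 → L0 hit [D]
5: W B3 → L1 hit [D]
6: W B4 → L0 miss wb→B0 [D]
7: R B3 → L1 hit [D]
8: R B0 → L0 miss wb→B4 [-]
9: R B4 → L0 miss [-]
10: W B4 → L0 hit [D]
11: R B1 → L1 miss wb→B3 [-]
12: W B4 → L0 hit [D]

DIRTY = [4]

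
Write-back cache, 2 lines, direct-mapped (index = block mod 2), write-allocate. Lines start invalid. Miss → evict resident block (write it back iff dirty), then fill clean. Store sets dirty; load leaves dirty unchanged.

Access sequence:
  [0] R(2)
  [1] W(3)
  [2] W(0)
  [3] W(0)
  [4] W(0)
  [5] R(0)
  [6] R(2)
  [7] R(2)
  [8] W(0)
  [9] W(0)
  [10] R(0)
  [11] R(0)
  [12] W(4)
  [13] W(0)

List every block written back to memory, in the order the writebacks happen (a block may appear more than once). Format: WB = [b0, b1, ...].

WB = [0, 0, 4]

0: R B2 -> L0 miss  d=-]
1: W B3 -> L1 miss  d=D]
2: W B0 -> L0 miss  d=D]
3: W B0 -> L0 hit  d=D]
4: W B0 -> L0 hit  d=D]
5: R B0 -> L0 hit  d=D]
6: R B2 -> L0 miss wb->B0  d=-]
7: R B2 -> L0 hit  d=-]
8: W B0 -> L0 miss  d=D]
9: W B0 -> L0 hit  d=D]
10: R B0 -> L0 hit  d=D]
11: R B0 -> L0 hit  d=D]
12: W B4 -> L0 miss wb->B0  d=D]
13: W B0 -> L0 miss wb->B4  d=D]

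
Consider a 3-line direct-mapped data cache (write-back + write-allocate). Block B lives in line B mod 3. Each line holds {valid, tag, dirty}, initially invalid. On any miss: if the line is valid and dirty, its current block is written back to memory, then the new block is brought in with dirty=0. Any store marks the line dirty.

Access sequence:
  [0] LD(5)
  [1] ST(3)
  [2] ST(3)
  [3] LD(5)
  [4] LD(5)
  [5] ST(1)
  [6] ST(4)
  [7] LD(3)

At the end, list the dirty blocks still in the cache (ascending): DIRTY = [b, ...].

  0 | R B5 → L2 miss [-]
  1 | W B3 → L0 miss [D]
  2 | W B3 → L0 hit [D]
  3 | R B5 → L2 hit [-]
  4 | R B5 → L2 hit [-]
  5 | W B1 → L1 miss [D]
  6 | W B4 → L1 miss wb→B1 [D]
  7 | R B3 → L0 hit [D]

DIRTY = [3, 4]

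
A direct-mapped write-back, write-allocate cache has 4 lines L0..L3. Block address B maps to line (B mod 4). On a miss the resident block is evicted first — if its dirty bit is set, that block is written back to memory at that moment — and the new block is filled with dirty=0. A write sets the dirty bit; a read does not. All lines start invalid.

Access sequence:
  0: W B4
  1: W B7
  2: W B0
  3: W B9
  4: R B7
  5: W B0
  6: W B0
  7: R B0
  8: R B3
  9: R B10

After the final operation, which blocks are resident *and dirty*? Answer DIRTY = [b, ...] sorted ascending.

0: W B4 -> L0 miss  d=D]
1: W B7 -> L3 miss  d=D]
2: W B0 -> L0 miss wb->B4  d=D]
3: W B9 -> L1 miss  d=D]
4: R B7 -> L3 hit  d=D]
5: W B0 -> L0 hit  d=D]
6: W B0 -> L0 hit  d=D]
7: R B0 -> L0 hit  d=D]
8: R B3 -> L3 miss wb->B7  d=-]
9: R B10 -> L2 miss  d=-]

DIRTY = [0, 9]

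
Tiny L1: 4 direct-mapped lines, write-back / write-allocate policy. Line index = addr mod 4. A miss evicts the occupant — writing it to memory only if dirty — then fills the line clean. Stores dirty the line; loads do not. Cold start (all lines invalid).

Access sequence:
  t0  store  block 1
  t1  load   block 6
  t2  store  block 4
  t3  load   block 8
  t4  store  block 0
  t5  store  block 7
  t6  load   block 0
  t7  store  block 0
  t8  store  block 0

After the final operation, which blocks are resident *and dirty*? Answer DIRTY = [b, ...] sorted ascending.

0: W B1 -> L1 miss  d=D]
1: R B6 -> L2 miss  d=-]
2: W B4 -> L0 miss  d=D]
3: R B8 -> L0 miss wb->B4  d=-]
4: W B0 -> L0 miss  d=D]
5: W B7 -> L3 miss  d=D]
6: R B0 -> L0 hit  d=D]
7: W B0 -> L0 hit  d=D]
8: W B0 -> L0 hit  d=D]

DIRTY = [0, 1, 7]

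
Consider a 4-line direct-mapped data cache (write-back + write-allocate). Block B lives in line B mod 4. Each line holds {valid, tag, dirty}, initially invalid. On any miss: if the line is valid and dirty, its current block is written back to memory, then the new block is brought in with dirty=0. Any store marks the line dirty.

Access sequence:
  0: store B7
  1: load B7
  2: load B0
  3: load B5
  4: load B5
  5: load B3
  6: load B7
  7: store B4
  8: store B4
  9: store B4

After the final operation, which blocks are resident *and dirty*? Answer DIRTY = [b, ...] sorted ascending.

DIRTY = [4]

0: W B7 -> L3 miss  d=D]
1: R B7 -> L3 hit  d=D]
2: R B0 -> L0 miss  d=-]
3: R B5 -> L1 miss  d=-]
4: R B5 -> L1 hit  d=-]
5: R B3 -> L3 miss wb->B7  d=-]
6: R B7 -> L3 miss  d=-]
7: W B4 -> L0 miss  d=D]
8: W B4 -> L0 hit  d=D]
9: W B4 -> L0 hit  d=D]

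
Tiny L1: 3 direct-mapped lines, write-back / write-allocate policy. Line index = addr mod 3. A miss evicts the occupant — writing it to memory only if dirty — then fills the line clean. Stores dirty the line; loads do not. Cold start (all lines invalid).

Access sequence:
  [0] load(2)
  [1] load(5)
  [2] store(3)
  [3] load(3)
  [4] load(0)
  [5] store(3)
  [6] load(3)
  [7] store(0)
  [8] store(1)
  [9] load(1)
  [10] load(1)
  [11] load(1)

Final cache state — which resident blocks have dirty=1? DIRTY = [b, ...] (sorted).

DIRTY = [0, 1]

  0 | R B2 → L2 miss [-]
  1 | R B5 → L2 miss [-]
  2 | W B3 → L0 miss [D]
  3 | R B3 → L0 hit [D]
  4 | R B0 → L0 miss wb→B3 [-]
  5 | W B3 → L0 miss [D]
  6 | R B3 → L0 hit [D]
  7 | W B0 → L0 miss wb→B3 [D]
  8 | W B1 → L1 miss [D]
  9 | R B1 → L1 hit [D]
  10 | R B1 → L1 hit [D]
  11 | R B1 → L1 hit [D]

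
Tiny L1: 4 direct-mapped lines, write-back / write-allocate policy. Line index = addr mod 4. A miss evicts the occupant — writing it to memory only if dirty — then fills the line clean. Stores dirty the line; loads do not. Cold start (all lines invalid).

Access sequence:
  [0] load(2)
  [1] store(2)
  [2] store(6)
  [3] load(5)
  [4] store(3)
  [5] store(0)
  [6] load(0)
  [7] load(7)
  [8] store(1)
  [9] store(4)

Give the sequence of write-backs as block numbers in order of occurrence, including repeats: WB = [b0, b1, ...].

WB = [2, 3, 0]

0: R B2 -> L2 miss  d=-]
1: W B2 -> L2 hit  d=D]
2: W B6 -> L2 miss wb->B2  d=D]
3: R B5 -> L1 miss  d=-]
4: W B3 -> L3 miss  d=D]
5: W B0 -> L0 miss  d=D]
6: R B0 -> L0 hit  d=D]
7: R B7 -> L3 miss wb->B3  d=-]
8: W B1 -> L1 miss  d=D]
9: W B4 -> L0 miss wb->B0  d=D]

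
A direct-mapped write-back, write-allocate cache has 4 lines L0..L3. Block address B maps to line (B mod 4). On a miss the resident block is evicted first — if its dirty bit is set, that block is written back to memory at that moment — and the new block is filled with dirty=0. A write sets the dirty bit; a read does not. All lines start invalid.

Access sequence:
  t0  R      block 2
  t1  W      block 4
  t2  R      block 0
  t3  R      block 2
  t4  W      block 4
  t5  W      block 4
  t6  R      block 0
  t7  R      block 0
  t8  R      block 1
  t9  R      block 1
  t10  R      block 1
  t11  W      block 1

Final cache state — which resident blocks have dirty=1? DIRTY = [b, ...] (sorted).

DIRTY = [1]

  0 | R B2 → L2 miss [-]
  1 | W B4 → L0 miss [D]
  2 | R B0 → L0 miss wb→B4 [-]
  3 | R B2 → L2 hit [-]
  4 | W B4 → L0 miss [D]
  5 | W B4 → L0 hit [D]
  6 | R B0 → L0 miss wb→B4 [-]
  7 | R B0 → L0 hit [-]
  8 | R B1 → L1 miss [-]
  9 | R B1 → L1 hit [-]
  10 | R B1 → L1 hit [-]
  11 | W B1 → L1 hit [D]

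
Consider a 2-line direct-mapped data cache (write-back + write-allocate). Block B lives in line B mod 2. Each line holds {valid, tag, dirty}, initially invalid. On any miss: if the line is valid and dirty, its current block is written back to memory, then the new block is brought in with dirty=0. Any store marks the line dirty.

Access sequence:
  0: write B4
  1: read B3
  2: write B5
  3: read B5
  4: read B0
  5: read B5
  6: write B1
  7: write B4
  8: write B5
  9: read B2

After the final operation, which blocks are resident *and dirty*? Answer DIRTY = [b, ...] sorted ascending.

DIRTY = [5]

  0 | W B4 → L0 miss [D]
  1 | R B3 → L1 miss [-]
  2 | W B5 → L1 miss [D]
  3 | R B5 → L1 hit [D]
  4 | R B0 → L0 miss wb→B4 [-]
  5 | R B5 → L1 hit [D]
  6 | W B1 → L1 miss wb→B5 [D]
  7 | W B4 → L0 miss [D]
  8 | W B5 → L1 miss wb→B1 [D]
  9 | R B2 → L0 miss wb→B4 [-]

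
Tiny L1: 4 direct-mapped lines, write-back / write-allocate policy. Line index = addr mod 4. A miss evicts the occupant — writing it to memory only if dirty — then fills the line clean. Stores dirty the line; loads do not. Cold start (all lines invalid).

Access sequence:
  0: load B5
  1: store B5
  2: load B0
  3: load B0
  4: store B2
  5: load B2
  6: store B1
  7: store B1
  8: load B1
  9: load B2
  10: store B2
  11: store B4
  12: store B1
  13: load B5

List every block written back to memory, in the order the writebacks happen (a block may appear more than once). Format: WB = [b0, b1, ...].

0: R B5 -> L1 miss  d=-]
1: W B5 -> L1 hit  d=D]
2: R B0 -> L0 miss  d=-]
3: R B0 -> L0 hit  d=-]
4: W B2 -> L2 miss  d=D]
5: R B2 -> L2 hit  d=D]
6: W B1 -> L1 miss wb->B5  d=D]
7: W B1 -> L1 hit  d=D]
8: R B1 -> L1 hit  d=D]
9: R B2 -> L2 hit  d=D]
10: W B2 -> L2 hit  d=D]
11: W B4 -> L0 miss  d=D]
12: W B1 -> L1 hit  d=D]
13: R B5 -> L1 miss wb->B1  d=-]

WB = [5, 1]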